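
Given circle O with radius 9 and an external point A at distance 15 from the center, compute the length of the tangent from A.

The tangent, radius, and line from the external point to the center form a right triangle.
The right angle is where the tangent meets the radius.
By the Pythagorean theorem: tangent² + 9² = 15²
tangent² = 225 - 81 = 144
tangent = 12

12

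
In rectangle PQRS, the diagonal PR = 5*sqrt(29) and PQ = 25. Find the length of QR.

The diagonal of a rectangle forms a right triangle with the two sides.
Rearranging the Pythagorean theorem: missing side = sqrt(d^2 - known^2).
= sqrt(725 - 625) = sqrt(100) = 10.

10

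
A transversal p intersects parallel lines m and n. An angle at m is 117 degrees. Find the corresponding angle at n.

Corresponding angles are equal: 117 degrees.

117 degrees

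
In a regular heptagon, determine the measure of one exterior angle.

Each exterior angle of a regular n-gon is 360 / n.
For n = 7: 360 / 7 = 360/7 degrees.

360/7 degrees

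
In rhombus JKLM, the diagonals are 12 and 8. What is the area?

Area = (12 * 8) / 2 = 96 / 2 = 48

48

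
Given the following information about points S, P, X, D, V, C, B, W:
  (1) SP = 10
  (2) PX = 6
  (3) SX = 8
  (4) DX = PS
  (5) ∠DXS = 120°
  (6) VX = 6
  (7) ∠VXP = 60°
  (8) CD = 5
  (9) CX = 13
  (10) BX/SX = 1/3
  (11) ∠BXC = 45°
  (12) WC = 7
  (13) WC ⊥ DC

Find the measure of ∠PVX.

Step 1: By the law of cosines on triangle VXP: VP² = 6² + 6² − 2·6·6·cos(60°) = 36, so VP = 6.
Step 2: By the inverse law of cosines on triangle PVX: cos(∠PVX) = (6² + 6² − 6²) / (2·6·6) = 36/72 = 0.5, so ∠PVX = 60°.

Therefore, the measure of angle ∠PVX = 60°.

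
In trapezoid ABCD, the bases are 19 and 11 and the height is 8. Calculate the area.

Area = (19 + 11) * 8 / 2 = 240 / 2 = 120

120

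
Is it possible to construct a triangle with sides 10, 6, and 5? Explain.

Yes.
The triangle inequality requires that the sum of any two sides exceeds the third.
Here 5 + 6 = 11 > 10, so the condition is met.

Yes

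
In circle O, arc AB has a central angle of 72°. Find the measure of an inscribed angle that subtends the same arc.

An inscribed angle intercepts an arc from a point on the circle, while the central angle intercepts the same arc from the center.
The inscribed angle is always half the central angle: 72° / 2 = 36°.

36°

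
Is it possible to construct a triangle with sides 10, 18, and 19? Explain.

Yes.
The triangle inequality requires that the sum of any two sides exceeds the third.
Here 10 + 18 = 28 > 19, so the condition is met.

Yes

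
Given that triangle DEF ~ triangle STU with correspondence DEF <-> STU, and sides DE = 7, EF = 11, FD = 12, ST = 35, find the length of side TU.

k = 35/7 = 5. TU = 5 * 11 = 55.

55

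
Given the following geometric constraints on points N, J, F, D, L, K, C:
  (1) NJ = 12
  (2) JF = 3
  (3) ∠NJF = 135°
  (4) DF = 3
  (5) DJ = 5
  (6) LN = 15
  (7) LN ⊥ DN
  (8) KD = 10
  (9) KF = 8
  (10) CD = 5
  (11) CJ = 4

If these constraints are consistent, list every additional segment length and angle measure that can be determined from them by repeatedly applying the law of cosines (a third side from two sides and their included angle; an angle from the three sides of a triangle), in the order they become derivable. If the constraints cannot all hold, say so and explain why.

The constraints are consistent. Derivable facts, in order:
After 1 step:
- NF ≈ 14.28
- ∠CDJ = 47.16°
- ∠CJD = 66.42°
- ∠DCJ = 66.42°
- ∠DFJ = 112.89°
- ∠DFK = 124.23°
- ∠DJF = 33.56°
- ∠DKF = 14.36°
- ∠FDJ = 33.56°
- ∠FDK = 41.41°
After 2 steps:
- ∠FNJ = 8.54°
- ∠JFN = 36.46°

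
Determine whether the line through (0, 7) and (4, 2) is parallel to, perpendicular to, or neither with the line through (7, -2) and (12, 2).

Slope of line 1: m1 = (2 - 7)/(4 - 0) = -5/4 = -5/4
Slope of line 2: m2 = (2 - -2)/(12 - 7) = 4/5 = 4/5
m1 * m2 = -1, so perpendicular.

Perpendicular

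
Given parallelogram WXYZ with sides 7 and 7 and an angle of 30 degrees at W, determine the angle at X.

Consecutive angles are supplementary: angle X = 180 - 30 = 150 degrees.

150 degrees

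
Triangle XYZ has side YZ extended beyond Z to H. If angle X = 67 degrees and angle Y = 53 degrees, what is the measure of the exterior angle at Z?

By the exterior angle theorem, an exterior angle of a triangle equals the sum of the two remote interior angles.
Exterior angle = angle X + angle Y
Exterior angle = 67 + 53 = 120 degrees

120 degrees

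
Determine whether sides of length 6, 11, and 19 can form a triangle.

No.
The triangle inequality is violated: 6 + 11 = 17 ≤ 19.
These lengths cannot form a triangle.

No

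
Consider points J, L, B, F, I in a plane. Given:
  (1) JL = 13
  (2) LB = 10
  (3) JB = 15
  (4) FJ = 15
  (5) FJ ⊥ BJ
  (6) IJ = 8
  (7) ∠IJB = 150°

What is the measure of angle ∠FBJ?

Step 1: By the law of cosines on triangle BJF: BF² = 15² + 15² − 2·15·15·cos(90°) = 450, so BF = 15·√2.
Step 2: By the inverse law of cosines on triangle FBJ: cos(∠FBJ) = ((15·√2)² + 15² − 15²) / (2·15·√2·15) = 450/636.4 = 0.7071, so ∠FBJ = 45°.

Therefore, the measure of angle ∠FBJ = 45°.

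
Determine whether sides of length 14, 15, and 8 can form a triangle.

Sort the sides: 8, 14, 15.
It suffices to check that the sum of the two smallest exceeds the largest:
8 + 14 = 22 > 15. ✓
Yes, a valid triangle can be formed.

Yes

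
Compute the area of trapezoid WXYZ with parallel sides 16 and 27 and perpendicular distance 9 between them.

Area = (16 + 27) * 9 / 2 = 387 / 2 = 387/2

387/2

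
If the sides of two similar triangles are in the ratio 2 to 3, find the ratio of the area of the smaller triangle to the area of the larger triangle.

The ratio of areas of similar triangles equals the square of the side ratio.
Side ratio = 2:3
Area ratio = (2/3)^2 = 4/9 = 4:9

4:9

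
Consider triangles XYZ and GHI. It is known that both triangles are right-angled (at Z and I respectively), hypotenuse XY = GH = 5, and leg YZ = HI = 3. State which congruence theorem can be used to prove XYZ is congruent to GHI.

The given information provides:
both triangles are right-angled (at Z and I respectively), hypotenuse XY = GH = 5, and leg YZ = HI = 3
This matches the HL congruence theorem.
The hypotenuse and one leg of two right triangles are equal (Hypotenuse-Leg).

HL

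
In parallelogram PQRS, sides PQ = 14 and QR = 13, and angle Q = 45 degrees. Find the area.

Area = 14 * 13 * sin(45°) = 182 * sqrt(2)/2 = 91*sqrt(2)

91*sqrt(2)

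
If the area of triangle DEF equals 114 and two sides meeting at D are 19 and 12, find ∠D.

From the SAS area formula Area = (1/2)ab sin(C), rearranging gives sin(C) = 2*Area/(ab).
sin(C) = 2 * 114 / (228) = 1.
Therefore C = arcsin(1) = 90°.

90°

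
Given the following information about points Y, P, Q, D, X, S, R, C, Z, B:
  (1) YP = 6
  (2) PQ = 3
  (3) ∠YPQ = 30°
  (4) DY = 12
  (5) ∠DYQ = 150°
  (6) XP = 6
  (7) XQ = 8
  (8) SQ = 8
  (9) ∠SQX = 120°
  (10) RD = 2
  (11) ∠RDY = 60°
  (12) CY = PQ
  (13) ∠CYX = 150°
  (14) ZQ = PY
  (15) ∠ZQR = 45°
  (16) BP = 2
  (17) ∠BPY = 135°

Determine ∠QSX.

Step 1: By the law of cosines on triangle SQX: SX² = 8² + 8² − 2·8·8·cos(120°) = 192, so SX = 8·√3.
Step 2: By the inverse law of cosines on triangle QSX: cos(∠QSX) = (8² + (8·√3)² − 8²) / (2·8·8·√3) = 192/221.7 = 0.866, so ∠QSX = 30°.

Therefore, the measure of angle ∠QSX = 30°.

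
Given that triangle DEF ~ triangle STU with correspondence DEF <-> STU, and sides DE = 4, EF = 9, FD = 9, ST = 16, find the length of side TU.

Since the triangles are similar, the ratio of corresponding sides is constant.
Scale factor k = ST / DE = 16 / 4 = 4
TU = k * EF = 4 * 9 = 36

36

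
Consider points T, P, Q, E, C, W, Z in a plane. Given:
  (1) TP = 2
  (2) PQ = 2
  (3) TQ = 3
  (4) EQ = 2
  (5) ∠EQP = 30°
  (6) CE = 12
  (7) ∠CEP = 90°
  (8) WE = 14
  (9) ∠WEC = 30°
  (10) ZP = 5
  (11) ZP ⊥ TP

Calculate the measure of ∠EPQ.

Step 1: By the law of cosines on triangle PQE: PE² = 2² + 2² − 2·2·2·cos(30°) = 1.07, so PE ≈ 1.04.
Step 2: By the inverse law of cosines on triangle EPQ: cos(∠EPQ) = (1.04² + 2² − 2²) / (2·1.04·2) = 1.07/4.14 = 0.2588, so ∠EPQ = 75°.

Therefore, the measure of angle ∠EPQ = 75°.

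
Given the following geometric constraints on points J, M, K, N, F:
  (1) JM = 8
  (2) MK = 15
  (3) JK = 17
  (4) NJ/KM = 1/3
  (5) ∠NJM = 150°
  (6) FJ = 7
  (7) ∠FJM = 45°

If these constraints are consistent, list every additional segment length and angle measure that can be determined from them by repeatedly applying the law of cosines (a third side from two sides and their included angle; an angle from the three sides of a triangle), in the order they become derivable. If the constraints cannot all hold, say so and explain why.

The constraints are consistent. Derivable facts, in order:
After 1 step:
- MF ≈ 5.81
- MN ≈ 12.58
- ∠JKM = 28.07°
- ∠JMK = 90°
- ∠KJM = 61.93°
After 2 steps:
- ∠FMJ = 58.36°
- ∠JFM = 76.64°
- ∠JMN = 11.46°
- ∠JNM = 18.54°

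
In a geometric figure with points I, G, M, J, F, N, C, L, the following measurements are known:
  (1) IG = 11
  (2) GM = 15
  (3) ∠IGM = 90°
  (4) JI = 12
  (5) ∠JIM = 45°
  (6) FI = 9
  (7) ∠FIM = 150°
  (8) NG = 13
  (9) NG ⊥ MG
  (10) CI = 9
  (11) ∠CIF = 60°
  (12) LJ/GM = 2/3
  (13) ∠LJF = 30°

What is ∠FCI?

Step 1: By the law of cosines on triangle CIF: CF² = 9² + 9² − 2·9·9·cos(60°) = 81, so CF = 9.
Step 2: By the inverse law of cosines on triangle FCI: cos(∠FCI) = (9² + 9² − 9²) / (2·9·9) = 81/162 = 0.5, so ∠FCI = 60°.

Therefore, the measure of angle ∠FCI = 60°.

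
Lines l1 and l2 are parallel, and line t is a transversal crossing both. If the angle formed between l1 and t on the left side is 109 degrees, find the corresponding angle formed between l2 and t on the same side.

Corresponding angles formed by parallel lines and a transversal are equal.
The given angle is 109 degrees.
The corresponding angle = 109 degrees.

109 degrees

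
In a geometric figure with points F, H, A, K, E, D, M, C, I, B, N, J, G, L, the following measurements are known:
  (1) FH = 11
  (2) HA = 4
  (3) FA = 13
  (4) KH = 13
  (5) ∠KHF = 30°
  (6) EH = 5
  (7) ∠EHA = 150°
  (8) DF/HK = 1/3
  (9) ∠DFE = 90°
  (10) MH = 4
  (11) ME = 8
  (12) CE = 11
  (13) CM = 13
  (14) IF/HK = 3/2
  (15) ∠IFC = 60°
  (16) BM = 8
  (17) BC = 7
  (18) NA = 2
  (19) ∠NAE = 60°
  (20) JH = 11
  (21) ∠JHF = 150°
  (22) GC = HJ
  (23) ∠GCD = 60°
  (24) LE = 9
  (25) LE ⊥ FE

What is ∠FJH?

Step 1: By the law of cosines on triangle JHF: JF² = 11² + 11² − 2·11·11·cos(150°) = 451.58, so JF ≈ 21.25.
Step 2: By the inverse law of cosines on triangle FJH: cos(∠FJH) = (21.25² + 11² − 11²) / (2·21.25·11) = 451.58/467.51 = 0.9659, so ∠FJH = 15°.

Therefore, the measure of angle ∠FJH = 15°.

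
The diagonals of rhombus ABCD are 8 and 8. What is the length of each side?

Half-diagonals are 4 and 4. side = sqrt(4^2 + 4^2) = sqrt(32) = 4*sqrt(2)

4*sqrt(2)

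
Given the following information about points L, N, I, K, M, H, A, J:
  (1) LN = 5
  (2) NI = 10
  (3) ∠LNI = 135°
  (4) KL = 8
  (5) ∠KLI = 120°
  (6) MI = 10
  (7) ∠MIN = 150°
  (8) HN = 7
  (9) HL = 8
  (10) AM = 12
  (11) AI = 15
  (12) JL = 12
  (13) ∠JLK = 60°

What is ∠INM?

Step 1: By the law of cosines on triangle NIM: NM² = 10² + 10² − 2·10·10·cos(150°) = 373.21, so NM ≈ 19.32.
Step 2: By the inverse law of cosines on triangle INM: cos(∠INM) = (10² + 19.32² − 10²) / (2·10·19.32) = 373.21/386.37 = 0.9659, so ∠INM = 15°.

Therefore, the measure of angle ∠INM = 15°.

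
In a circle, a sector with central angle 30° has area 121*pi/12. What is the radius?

Sector area A = πr² × θ/360, so r² = 360A / (πθ).
r² = 360 × 121*pi/12 / (π × 30)
r² = 121
r = 11

11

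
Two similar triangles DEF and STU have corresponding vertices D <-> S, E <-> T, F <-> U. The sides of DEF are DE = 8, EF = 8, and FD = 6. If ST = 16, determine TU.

Similar triangles have proportional sides. Setting up the proportion:
ST / DE = TU / EF
16 / 8 = TU / 8
TU = 8 * 16 / 8 = 16.

16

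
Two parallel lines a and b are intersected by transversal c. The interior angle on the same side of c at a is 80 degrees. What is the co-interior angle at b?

Co-interior (same-side interior) angles are between the parallel lines on the same side of the transversal.
Unlike corresponding or alternate interior angles, they are supplementary rather than equal.
So the angle = 180 - 80 = 100 degrees.

100 degrees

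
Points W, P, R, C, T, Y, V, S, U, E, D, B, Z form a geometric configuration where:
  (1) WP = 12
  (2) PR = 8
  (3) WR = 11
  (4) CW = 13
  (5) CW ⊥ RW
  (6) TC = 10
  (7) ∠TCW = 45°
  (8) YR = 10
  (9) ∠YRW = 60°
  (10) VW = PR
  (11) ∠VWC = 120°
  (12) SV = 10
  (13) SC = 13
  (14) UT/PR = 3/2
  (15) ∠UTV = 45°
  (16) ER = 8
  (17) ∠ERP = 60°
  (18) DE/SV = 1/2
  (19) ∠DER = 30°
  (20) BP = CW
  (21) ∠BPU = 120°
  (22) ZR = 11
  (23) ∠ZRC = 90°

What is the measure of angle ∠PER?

Step 1: By the law of cosines on triangle ERP: EP² = 8² + 8² − 2·8·8·cos(60°) = 64, so EP = 8.
Step 2: By the inverse law of cosines on triangle PER: cos(∠PER) = (8² + 8² − 8²) / (2·8·8) = 64/128 = 0.5, so ∠PER = 60°.

Therefore, the measure of angle ∠PER = 60°.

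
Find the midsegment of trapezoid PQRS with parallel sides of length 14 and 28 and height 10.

midsegment = (14 + 28) / 2 = 42 / 2 = 21

21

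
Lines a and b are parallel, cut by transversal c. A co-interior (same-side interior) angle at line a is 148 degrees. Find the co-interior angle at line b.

Co-interior angles (same-side interior) formed by parallel lines and a transversal are supplementary (sum to 180 degrees).
The given angle is 148 degrees.
The co-interior angle = 180 - 148 = 32 degrees.

32 degrees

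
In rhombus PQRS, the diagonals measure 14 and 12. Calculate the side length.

The diagonals of a rhombus bisect each other at right angles.
Half-diagonals: 14/2 = 7 and 12/2 = 6
side = sqrt(7^2 + 6^2)
side = sqrt(49 + 36)
side = sqrt(85)

sqrt(85)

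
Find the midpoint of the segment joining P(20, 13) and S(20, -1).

The midpoint is the average of the coordinates:
x: (20 + 20)/2 = 20
y: (13 + -1)/2 = 6
Midpoint = (20, 6)

(20, 6)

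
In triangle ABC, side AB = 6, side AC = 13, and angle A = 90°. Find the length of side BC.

Since angle A = 90°, this is a right triangle and the law of cosines reduces to the Pythagorean theorem.
BC^2 = 6^2 + 13^2 = 205
BC = sqrt(205)

sqrt(205)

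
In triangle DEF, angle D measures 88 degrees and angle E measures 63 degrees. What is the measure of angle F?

angle F = 180 - 88 - 63 = 29 degrees.

29 degrees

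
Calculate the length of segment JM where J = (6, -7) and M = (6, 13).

d = sqrt((6 - 6)^2 + (13 - -7)^2)
d = sqrt(0^2 + 20^2)
d = sqrt(0 + 400)
d = sqrt(400) = 20

20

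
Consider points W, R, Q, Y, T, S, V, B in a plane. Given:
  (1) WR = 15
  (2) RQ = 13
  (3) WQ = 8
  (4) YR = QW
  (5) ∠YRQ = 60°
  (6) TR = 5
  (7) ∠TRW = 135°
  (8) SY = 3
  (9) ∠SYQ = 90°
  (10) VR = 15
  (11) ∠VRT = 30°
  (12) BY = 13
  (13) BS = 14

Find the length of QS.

From the given relations: YR = QW = 8.
Step 1: By the law of cosines on triangle QRY: QY² = 13² + 8² − 2·13·8·cos(60°) = 129, so QY = √129.
Step 2: By the law of cosines on triangle QYS: QS² = √129² + 3² − 2·√129·3·cos(90°) = 138, so QS = √138.

Therefore, the length of QS = √138.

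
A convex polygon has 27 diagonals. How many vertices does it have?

Using d = n(n - 3)/2, we solve 27 = n(n - 3)/2.
So n(n - 3) = 54.
Testing n = 9: 9 * 6 = 54 = 54. Correct.
The polygon has 9 sides.

9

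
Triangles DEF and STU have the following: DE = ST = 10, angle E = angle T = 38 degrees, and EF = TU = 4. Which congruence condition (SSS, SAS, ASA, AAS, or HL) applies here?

The given information matches SAS: Two pairs of corresponding sides and the included angle are equal (Side-Angle-Side).

SAS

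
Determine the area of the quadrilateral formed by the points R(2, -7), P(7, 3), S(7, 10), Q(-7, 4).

The Shoelace formula works by pairing each vertex with the next (cycling back to the first).
For each pair, compute x_i*y_(i+1) - x_(i+1)*y_i:
  (2*3 - 7*-7) = 55
  (7*10 - 7*3) = 49
  (7*4 - -7*10) = 98
  (-7*-7 - 2*4) = 41
Taking half the absolute value of the total: Area = (1/2)(243) = 243/2.

243/2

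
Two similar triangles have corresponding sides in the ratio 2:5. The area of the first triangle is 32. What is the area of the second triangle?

For similar figures, the area ratio equals the square of the side ratio.
Side ratio (the first triangle to the second triangle) = 2:5, so area ratio = 2^2:5^2 = 4:25.
If the area of the first triangle is 32, then the area of the second triangle = 32 * (25/4) = 200.

200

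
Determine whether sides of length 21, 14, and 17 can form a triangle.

Sort the sides: 14, 17, 21.
It suffices to check that the sum of the two smallest exceeds the largest:
14 + 17 = 31 > 21. ✓
Yes, a valid triangle can be formed.

Yes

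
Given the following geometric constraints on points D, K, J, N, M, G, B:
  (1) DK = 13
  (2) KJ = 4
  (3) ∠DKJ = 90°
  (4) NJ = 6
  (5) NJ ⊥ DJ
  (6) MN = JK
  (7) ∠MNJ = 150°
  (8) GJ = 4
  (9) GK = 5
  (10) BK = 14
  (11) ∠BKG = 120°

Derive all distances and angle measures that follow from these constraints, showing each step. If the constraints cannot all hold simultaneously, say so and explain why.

The constraints are consistent.

From the given relations:
  MN = JK = 4

Step 1: From DK = 13, KJ = 4, and ∠DKJ = 90°, by the law of cosines:
  DJ² = DK² + KJ² - 2·DK·KJ·cos(90°) = 169 + 16 - 0 = 185
  DJ = √185

Step 2: From JN = 6, NM = 4, and ∠JNM = 150°, by the law of cosines:
  JM² = JN² + NM² - 2·JN·NM·cos(150°) = 36 + 16 + 41.57 = 93.57
  JM ≈ 9.67

Step 3: From GK = 5, KB = 14, and ∠GKB = 120°, by the law of cosines:
  GB² = GK² + KB² - 2·GK·KB·cos(120°) = 25 + 196 + 70 = 291
  GB ≈ 17.06

Step 4: From KG = 5, KJ = 4, GJ = 4, by the inverse law of cosines:
  cos(∠GKJ) = (KG² + KJ² - GJ²) / (2·KG·KJ)
  ∠GKJ = 51.32°

Step 5: From JG = 4, JK = 4, GK = 5, by the inverse law of cosines:
  cos(∠GJK) = (JG² + JK² - GK²) / (2·JG·JK)
  ∠GJK = 77.36°

Step 6: From GJ = 4, GK = 5, JK = 4, by the inverse law of cosines:
  cos(∠JGK) = (GJ² + GK² - JK²) / (2·GJ·GK)
  ∠JGK = 51.32°

Step 7: From DJ = √185, JN = 6, and ∠DJN = 90°, by the law of cosines:
  DN² = DJ² + JN² - 2·DJ·JN·cos(90°) = 185 + 36 - 0 = 221
  DN ≈ 14.87

Step 8: From DJ = √185, DK = 13, JK = 4, by the inverse law of cosines:
  cos(∠JDK) = (DJ² + DK² - JK²) / (2·DJ·DK)
  ∠JDK = 17.1°

Step 9: From JD = √185, JK = 4, DK = 13, by the inverse law of cosines:
  cos(∠DJK) = (JD² + JK² - DK²) / (2·JD·JK)
  ∠DJK = 72.9°

Step 10: From JM = 9.67, JN = 6, MN = 4, by the inverse law of cosines:
  cos(∠MJN) = (JM² + JN² - MN²) / (2·JM·JN)
  ∠MJN = 11.93°

Step 11: From MJ = 9.67, MN = 4, JN = 6, by the inverse law of cosines:
  cos(∠JMN) = (MJ² + MN² - JN²) / (2·MJ·MN)
  ∠JMN = 18.07°

Step 12: From GB = 17.06, GK = 5, BK = 14, by the inverse law of cosines:
  cos(∠BGK) = (GB² + GK² - BK²) / (2·GB·GK)
  ∠BGK = 45.3°

Step 13: From BG = 17.06, BK = 14, GK = 5, by the inverse law of cosines:
  cos(∠GBK) = (BG² + BK² - GK²) / (2·BG·BK)
  ∠GBK = 14.7°

Step 14: From DJ = √185, DN = 14.87, JN = 6, by the inverse law of cosines:
  cos(∠JDN) = (DJ² + DN² - JN²) / (2·DJ·DN)
  ∠JDN = 23.8°

Step 15: From ND = 14.87, NJ = 6, DJ = √185, by the inverse law of cosines:
  cos(∠DNJ) = (ND² + NJ² - DJ²) / (2·ND·NJ)
  ∠DNJ = 66.2°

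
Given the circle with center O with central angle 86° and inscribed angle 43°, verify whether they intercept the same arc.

By the inscribed angle theorem, if both angles subtend the same arc, the inscribed angle must be half the central angle.
Half of 86° = 43°, which equals the given inscribed angle of 43°.
Therefore, yes, they correspond to the same arc.

Yes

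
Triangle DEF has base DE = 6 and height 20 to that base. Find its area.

Area = (1/2) * base * height
Area = (1/2) * 6 * 20
Area = 60

60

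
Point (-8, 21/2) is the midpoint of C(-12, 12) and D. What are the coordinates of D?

Using the midpoint formula: M = ((x1 + x2)/2, (y1 + y2)/2)
We know M = (-8, 21/2) and C = (-12, 12)
For x: -8 = (-12 + x2)/2, so x2 = 2*-8 - -12 = -4
For y: 21/2 = (12 + y2)/2, so y2 = 2*21/2 - 12 = 9
D = (-4, 9)

(-4, 9)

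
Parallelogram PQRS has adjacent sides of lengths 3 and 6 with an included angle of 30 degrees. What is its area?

The area of a parallelogram equals the product of two adjacent sides times the sine of the included angle.
This is because the height equals 6 * sin(30°) = 3.
Area = 3 * 3 = 9

9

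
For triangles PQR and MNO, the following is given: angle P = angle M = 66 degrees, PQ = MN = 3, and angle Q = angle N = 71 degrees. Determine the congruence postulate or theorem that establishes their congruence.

The given information provides:
angle P = angle M = 66 degrees, PQ = MN = 3, and angle Q = angle N = 71 degrees
This matches the ASA congruence theorem.
Two pairs of corresponding angles and the included side are equal (Angle-Side-Angle).

ASA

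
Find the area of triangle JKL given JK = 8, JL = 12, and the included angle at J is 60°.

When two sides and the included angle are known, the area formula is (1/2)ab sin(C).
The height from one side to the opposite vertex is 12 sin(60°) = 6*sqrt(3).
Area = (1/2) * 8 * 6*sqrt(3) = 24*sqrt(3).

24*sqrt(3)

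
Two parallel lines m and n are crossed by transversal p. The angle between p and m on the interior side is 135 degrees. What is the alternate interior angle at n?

Alternate interior angles lie on opposite sides of the transversal, between the parallel lines.
By the alternate interior angle theorem, they are equal: 135 degrees.

135 degrees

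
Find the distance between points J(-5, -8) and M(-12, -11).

d = sqrt((-7)^2 + (-3)^2) = sqrt(58)

sqrt(58)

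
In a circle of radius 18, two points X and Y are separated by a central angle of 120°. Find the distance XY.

Chord = 2(18) sin(60°) = 18*sqrt(3)

18*sqrt(3)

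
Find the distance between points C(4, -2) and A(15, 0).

d = sqrt((15 - 4)^2 + (0 - -2)^2)
d = sqrt(11^2 + 2^2)
d = sqrt(121 + 4)
d = sqrt(125) = 5*sqrt(5)

5*sqrt(5)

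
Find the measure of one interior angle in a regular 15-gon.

Each interior angle of a regular n-gon is (n - 2) * 180 / n.
For n = 15: (15 - 2) * 180 / 15 = 2340/15 = 156 degrees.

156 degrees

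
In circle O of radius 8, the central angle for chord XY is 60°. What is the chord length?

Drop a perpendicular from the center to the chord, bisecting both the chord and the central angle.
Each half-chord = r sin(θ/2) = 8 sin(30°).
The full chord = 2 × 8 × sin(30°) = 8.

8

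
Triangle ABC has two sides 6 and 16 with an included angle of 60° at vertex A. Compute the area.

When two sides and the included angle are known, the area formula is (1/2)ab sin(C).
The height from one side to the opposite vertex is 16 sin(60°) = 8*sqrt(3).
Area = (1/2) * 6 * 8*sqrt(3) = 24*sqrt(3).

24*sqrt(3)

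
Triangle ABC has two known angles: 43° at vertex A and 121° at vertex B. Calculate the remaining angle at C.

The interior angles sum to 180°: angle C = 180 - 43 - 121 = 16°.
The triangle is obtuse (angles 43°, 121°, 16°).

16 degrees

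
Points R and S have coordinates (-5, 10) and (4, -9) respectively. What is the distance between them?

The horizontal distance is |4 - -5| = 9 and the vertical distance is |-9 - 10| = 19.
By the Pythagorean theorem, d = sqrt(9^2 + 19^2) = sqrt(442).

sqrt(442)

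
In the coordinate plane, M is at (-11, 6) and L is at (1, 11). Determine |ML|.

The horizontal distance is |1 - -11| = 12 and the vertical distance is |11 - 6| = 5.
By the Pythagorean theorem, d = sqrt(12^2 + 5^2) = sqrt(169) = 13.

13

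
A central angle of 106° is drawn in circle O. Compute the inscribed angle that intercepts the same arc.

By the inscribed angle theorem, the inscribed angle is half the central angle.
Inscribed angle = 106° / 2 = 53°

53°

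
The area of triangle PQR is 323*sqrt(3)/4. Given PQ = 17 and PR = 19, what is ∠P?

sin(C) = 2 * 323*sqrt(3)/4 / (17 * 19) = sqrt(3)/2, so C = arcsin(sqrt(3)/2) = 60°.
Since sin(180° - C) = sin(C), the obtuse angle 120° gives the same area, so C = 60° or C = 120°.

60° or 120°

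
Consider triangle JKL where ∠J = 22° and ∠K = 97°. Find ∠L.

angle L = 180 - 22 - 97 = 61 degrees.

61 degrees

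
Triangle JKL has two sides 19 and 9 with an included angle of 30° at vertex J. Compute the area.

When two sides and the included angle are known, the area formula is (1/2)ab sin(C).
The height from one side to the opposite vertex is 9 sin(30°) = 9/2.
Area = (1/2) * 19 * 9/2 = 171/4.

171/4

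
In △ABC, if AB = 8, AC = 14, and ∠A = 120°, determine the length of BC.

When two sides and the included angle are known, the law of cosines gives the third side.
c^2 = a^2 + b^2 - 2ab cos(C) generalizes the Pythagorean theorem to non-right triangles.
Here: BC^2 = 64 + 196 - 224*(-1/2) = 372
BC = 2*sqrt(93)

2*sqrt(93)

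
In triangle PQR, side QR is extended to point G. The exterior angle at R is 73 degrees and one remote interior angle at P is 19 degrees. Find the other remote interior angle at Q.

By the exterior angle theorem: exterior angle = sum of remote interior angles.
73 = 19 + angle Q
angle Q = 73 - 19 = 54 degrees

54 degrees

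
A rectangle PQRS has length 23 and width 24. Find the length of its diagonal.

Using the Pythagorean theorem:
d² = 23² + 24² = 529 + 576 = 1105
d = sqrt(1105)

sqrt(1105)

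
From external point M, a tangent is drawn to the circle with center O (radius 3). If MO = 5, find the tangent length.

The tangent, radius, and line from the external point to the center form a right triangle.
The right angle is where the tangent meets the radius.
By the Pythagorean theorem: tangent² + 3² = 5²
tangent² = 25 - 9 = 16
tangent = 4

4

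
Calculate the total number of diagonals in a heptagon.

Total line segments between 7 vertices = C(7,2) = 21.
Subtract the 7 sides: 21 - 7 = 14 diagonals.

14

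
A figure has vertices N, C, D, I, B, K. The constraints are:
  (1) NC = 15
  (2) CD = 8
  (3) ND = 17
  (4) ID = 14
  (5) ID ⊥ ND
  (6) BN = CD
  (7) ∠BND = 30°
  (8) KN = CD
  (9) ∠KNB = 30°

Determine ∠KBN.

From the given relations: BN = CD = 8; KN = CD = 8.
Step 1: By the law of cosines on triangle BNK: BK² = 8² + 8² − 2·8·8·cos(30°) = 17.15, so BK ≈ 4.14.
Step 2: By the inverse law of cosines on triangle KBN: cos(∠KBN) = (4.14² + 8² − 8²) / (2·4.14·8) = 17.15/66.26 = 0.2588, so ∠KBN = 75°.

Therefore, the measure of angle ∠KBN = 75°.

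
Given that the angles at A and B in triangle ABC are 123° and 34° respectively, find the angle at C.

Let angle C = x. Then 123 + 34 + x = 180.
x = 180 - 157 = 23 degrees.

23 degrees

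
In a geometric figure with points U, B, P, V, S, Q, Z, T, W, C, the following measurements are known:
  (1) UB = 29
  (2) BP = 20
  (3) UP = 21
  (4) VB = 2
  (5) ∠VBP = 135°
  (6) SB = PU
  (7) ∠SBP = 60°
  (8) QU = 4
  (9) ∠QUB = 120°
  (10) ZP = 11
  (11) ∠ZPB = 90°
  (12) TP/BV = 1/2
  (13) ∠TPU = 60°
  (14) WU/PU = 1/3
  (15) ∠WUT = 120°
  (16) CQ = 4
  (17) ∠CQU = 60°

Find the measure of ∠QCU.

Step 1: By the law of cosines on triangle CQU: CU² = 4² + 4² − 2·4·4·cos(60°) = 16, so CU = 4.
Step 2: By the inverse law of cosines on triangle QCU: cos(∠QCU) = (4² + 4² − 4²) / (2·4·4) = 16/32 = 0.5, so ∠QCU = 60°.

Therefore, the measure of angle ∠QCU = 60°.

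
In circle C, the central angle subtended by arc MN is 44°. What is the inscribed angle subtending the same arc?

An inscribed angle intercepts an arc from a point on the circle, while the central angle intercepts the same arc from the center.
The inscribed angle is always half the central angle: 44° / 2 = 22°.

22°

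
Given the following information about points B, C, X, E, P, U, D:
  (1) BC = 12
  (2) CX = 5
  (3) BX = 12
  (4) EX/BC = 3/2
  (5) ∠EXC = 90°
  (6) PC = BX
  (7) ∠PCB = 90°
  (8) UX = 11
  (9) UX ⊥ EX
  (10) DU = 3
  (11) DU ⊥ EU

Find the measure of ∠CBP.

From the given relations: PC = BX = 12.
Step 1: By the law of cosines on triangle BCP: BP² = 12² + 12² − 2·12·12·cos(90°) = 288, so BP = 12·√2.
Step 2: By the inverse law of cosines on triangle CBP: cos(∠CBP) = (12² + (12·√2)² − 12²) / (2·12·12·√2) = 288/407.29 = 0.7071, so ∠CBP = 45°.

Therefore, the measure of angle ∠CBP = 45°.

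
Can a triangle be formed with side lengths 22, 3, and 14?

Check the triangle inequality: 3 + 14 = 17 ≤ 22.
Since the sum of two sides does not exceed the third, no triangle can be formed.

No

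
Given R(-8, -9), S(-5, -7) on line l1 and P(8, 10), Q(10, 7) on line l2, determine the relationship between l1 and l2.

Slope of line 1: m1 = (-7 - -9)/(-5 - -8) = 2/3 = 2/3
Slope of line 2: m2 = (7 - 10)/(10 - 8) = -3/2 = -3/2
m1 * m2 = -1, so perpendicular.

Perpendicular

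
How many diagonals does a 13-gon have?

Each of the 13 vertices connects to 10 non-adjacent vertices via diagonals.
Total connections = 13 × 10 = 130, but each diagonal is counted twice.
Number of diagonals = 130 / 2 = 65.

65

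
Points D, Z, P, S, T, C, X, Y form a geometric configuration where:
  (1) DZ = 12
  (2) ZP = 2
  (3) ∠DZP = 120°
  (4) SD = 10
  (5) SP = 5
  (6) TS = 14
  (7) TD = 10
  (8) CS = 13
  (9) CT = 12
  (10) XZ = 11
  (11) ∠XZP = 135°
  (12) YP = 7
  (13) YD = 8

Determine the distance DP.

Step 1: By the law of cosines on triangle DZP: DP² = 12² + 2² − 2·12·2·cos(120°) = 172, so DP = 2·√43.

Therefore, the length of DP = 2·√43.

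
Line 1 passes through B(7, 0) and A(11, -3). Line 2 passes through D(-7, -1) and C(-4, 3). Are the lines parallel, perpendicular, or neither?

Slope of line 1: m1 = (-3 - 0)/(11 - 7) = -3/4 = -3/4
Slope of line 2: m2 = (3 - -1)/(-4 - -7) = 4/3 = 4/3
m1 * m2 = (-3/4) * (4/3) = -1 = -1, so the lines are perpendicular.

Perpendicular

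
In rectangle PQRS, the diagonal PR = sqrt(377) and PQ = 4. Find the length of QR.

Using the Pythagorean theorem: d^2 = a^2 + b^2
b^2 = d^2 - a^2
b^2 = 377 - 16
b^2 = 361
b = sqrt(361) = 19

19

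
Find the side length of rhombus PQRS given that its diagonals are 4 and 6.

In a rhombus, the diagonals bisect each other perpendicularly, creating four congruent right triangles.
Each triangle has legs 2 (half of 4) and 3 (half of 6).
The hypotenuse of each right triangle is a side of the rhombus:
side = sqrt(2^2 + 3^2) = sqrt(13)

sqrt(13)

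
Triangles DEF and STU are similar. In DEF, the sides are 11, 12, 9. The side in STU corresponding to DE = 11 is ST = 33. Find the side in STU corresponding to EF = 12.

Since the triangles are similar, the ratio of corresponding sides is constant.
Scale factor k = ST / DE = 33 / 11 = 3
TU = k * EF = 3 * 12 = 36

36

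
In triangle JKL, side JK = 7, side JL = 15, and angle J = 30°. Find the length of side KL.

Law of cosines: KL^2 = 7^2 + 15^2 - 2(7)(15)cos(30°) = 274 - 105*sqrt(3), so KL = sqrt(274 - 105*sqrt(3)).

sqrt(274 - 105*sqrt(3))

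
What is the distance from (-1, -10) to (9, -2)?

d = sqrt((9 - -1)^2 + (-2 - -10)^2)
d = sqrt(10^2 + 8^2)
d = sqrt(100 + 64)
d = sqrt(164) = 2*sqrt(41)

2*sqrt(41)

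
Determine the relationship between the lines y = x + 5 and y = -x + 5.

Slope of line 1: m1 = 1
Slope of line 2: m2 = -1
m1 * m2 = (1) * (-1) = -1 = -1, so the lines are perpendicular.

Perpendicular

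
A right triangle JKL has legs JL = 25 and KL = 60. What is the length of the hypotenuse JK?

In a right triangle, the square of the hypotenuse equals the sum of the squares of the two legs.
The legs are 25 and 60, so the hypotenuse = sqrt(625 + 3600) = sqrt(4225) = 65.

65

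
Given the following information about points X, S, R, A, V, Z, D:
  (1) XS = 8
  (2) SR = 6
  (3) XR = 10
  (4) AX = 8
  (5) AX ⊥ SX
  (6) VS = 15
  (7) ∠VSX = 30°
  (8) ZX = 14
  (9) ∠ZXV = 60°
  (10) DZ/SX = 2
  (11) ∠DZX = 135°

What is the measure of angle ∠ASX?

Step 1: By the law of cosines on triangle SXA: SA² = 8² + 8² − 2·8·8·cos(90°) = 128, so SA = 8·√2.
Step 2: By the inverse law of cosines on triangle ASX: cos(∠ASX) = ((8·√2)² + 8² − 8²) / (2·8·√2·8) = 128/181.02 = 0.7071, so ∠ASX = 45°.

Therefore, the measure of angle ∠ASX = 45°.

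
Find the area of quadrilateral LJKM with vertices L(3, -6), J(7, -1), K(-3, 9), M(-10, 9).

The Shoelace formula works by pairing each vertex with the next (cycling back to the first).
For each pair, compute x_i*y_(i+1) - x_(i+1)*y_i:
  (3*-1 - 7*-6) = 39
  (7*9 - -3*-1) = 60
  (-3*9 - -10*9) = 63
  (-10*-6 - 3*9) = 33
Taking half the absolute value of the total: Area = (1/2)(195) = 195/2.

195/2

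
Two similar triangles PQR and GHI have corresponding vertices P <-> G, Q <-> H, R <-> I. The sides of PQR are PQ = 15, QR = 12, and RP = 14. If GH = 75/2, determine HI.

k = 75/2/15 = 5/2. HI = 5/2 * 12 = 30.

30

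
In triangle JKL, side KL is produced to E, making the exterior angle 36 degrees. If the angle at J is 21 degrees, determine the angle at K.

By the exterior angle theorem: exterior angle = sum of remote interior angles.
36 = 21 + angle K
angle K = 36 - 21 = 15 degrees

15 degrees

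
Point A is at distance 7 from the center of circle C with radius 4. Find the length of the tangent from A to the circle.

The tangent, radius, and line from the external point to the center form a right triangle.
The right angle is where the tangent meets the radius.
By the Pythagorean theorem: tangent² + 4² = 7²
tangent² = 49 - 16 = 33
tangent = sqrt(33)

sqrt(33)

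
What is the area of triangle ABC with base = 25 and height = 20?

Area = (1/2) * base * height
Area = (1/2) * 25 * 20
Area = 250

250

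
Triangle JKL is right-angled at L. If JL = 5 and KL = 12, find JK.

JK = sqrt(5^2 + 12^2) = sqrt(169) = 13

13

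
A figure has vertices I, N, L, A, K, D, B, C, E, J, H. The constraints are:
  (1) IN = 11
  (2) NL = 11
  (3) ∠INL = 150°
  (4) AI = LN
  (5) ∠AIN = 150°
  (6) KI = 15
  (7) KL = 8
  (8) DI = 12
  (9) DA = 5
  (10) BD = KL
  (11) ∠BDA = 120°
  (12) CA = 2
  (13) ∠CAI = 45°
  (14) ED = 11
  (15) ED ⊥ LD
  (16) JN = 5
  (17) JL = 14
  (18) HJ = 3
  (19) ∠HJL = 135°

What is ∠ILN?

Step 1: By the law of cosines on triangle LNI: LI² = 11² + 11² − 2·11·11·cos(150°) = 451.58, so LI ≈ 21.25.
Step 2: By the inverse law of cosines on triangle ILN: cos(∠ILN) = (21.25² + 11² − 11²) / (2·21.25·11) = 451.58/467.51 = 0.9659, so ∠ILN = 15°.

Therefore, the measure of angle ∠ILN = 15°.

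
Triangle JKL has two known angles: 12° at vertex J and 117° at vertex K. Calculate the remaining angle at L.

angle L = 180 - 12 - 117 = 51 degrees.

51 degrees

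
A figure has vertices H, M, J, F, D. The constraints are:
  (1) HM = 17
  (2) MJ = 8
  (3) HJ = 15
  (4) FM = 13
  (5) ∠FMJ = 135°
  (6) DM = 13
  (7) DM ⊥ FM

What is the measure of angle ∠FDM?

Step 1: By the law of cosines on triangle DMF: DF² = 13² + 13² − 2·13·13·cos(90°) = 338, so DF = 13·√2.
Step 2: By the inverse law of cosines on triangle FDM: cos(∠FDM) = ((13·√2)² + 13² − 13²) / (2·13·√2·13) = 338/478 = 0.7071, so ∠FDM = 45°.

Therefore, the measure of angle ∠FDM = 45°.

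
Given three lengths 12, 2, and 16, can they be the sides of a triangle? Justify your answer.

Check the triangle inequality: 12 + 2 = 14 ≤ 16.
Since the sum of two sides does not exceed the third, no triangle can be formed.

No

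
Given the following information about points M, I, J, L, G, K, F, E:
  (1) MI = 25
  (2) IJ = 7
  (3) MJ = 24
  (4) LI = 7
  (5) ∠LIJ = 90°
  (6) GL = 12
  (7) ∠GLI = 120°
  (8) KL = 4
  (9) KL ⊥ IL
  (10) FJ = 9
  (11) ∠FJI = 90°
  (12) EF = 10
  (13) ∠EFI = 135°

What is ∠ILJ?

Step 1: By the law of cosines on triangle LIJ: LJ² = 7² + 7² − 2·7·7·cos(90°) = 98, so LJ = 7·√2.
Step 2: By the inverse law of cosines on triangle ILJ: cos(∠ILJ) = (7² + (7·√2)² − 7²) / (2·7·7·√2) = 98/138.59 = 0.7071, so ∠ILJ = 45°.

Therefore, the measure of angle ∠ILJ = 45°.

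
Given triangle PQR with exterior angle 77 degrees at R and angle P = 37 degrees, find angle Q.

The exterior angle theorem states that an exterior angle equals the sum of the two non-adjacent interior angles.
So 77 = 37 + angle Q, which gives angle Q = 77 - 37 = 40 degrees.

40 degrees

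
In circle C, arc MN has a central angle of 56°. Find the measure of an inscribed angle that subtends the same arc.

An inscribed angle intercepts an arc from a point on the circle, while the central angle intercepts the same arc from the center.
The inscribed angle is always half the central angle: 56° / 2 = 28°.

28°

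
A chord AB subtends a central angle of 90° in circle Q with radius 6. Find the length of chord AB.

Chord = 2(6) sin(45°) = 6*sqrt(2)

6*sqrt(2)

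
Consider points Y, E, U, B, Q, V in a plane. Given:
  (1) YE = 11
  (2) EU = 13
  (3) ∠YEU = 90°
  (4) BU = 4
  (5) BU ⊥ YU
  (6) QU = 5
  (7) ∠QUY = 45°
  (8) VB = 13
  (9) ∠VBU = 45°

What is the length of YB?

Step 1: By the law of cosines on triangle UEY: UY² = 13² + 11² − 2·13·11·cos(90°) = 290, so UY ≈ 17.03.
Step 2: By the law of cosines on triangle YUB: YB² = 17.03² + 4² − 2·17.03·4·cos(90°) = 306, so YB = 3·√34.

Therefore, the length of YB = 3·√34.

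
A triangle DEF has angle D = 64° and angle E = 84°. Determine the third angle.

Let angle F = x. Then 64 + 84 + x = 180.
x = 180 - 148 = 32 degrees.

32 degrees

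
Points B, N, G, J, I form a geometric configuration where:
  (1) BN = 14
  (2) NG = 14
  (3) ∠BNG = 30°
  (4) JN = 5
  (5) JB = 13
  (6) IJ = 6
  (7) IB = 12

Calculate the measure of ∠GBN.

Step 1: By the law of cosines on triangle BNG: BG² = 14² + 14² − 2·14·14·cos(30°) = 52.52, so BG ≈ 7.25.
Step 2: By the inverse law of cosines on triangle GBN: cos(∠GBN) = (7.25² + 14² − 14²) / (2·7.25·14) = 52.52/202.91 = 0.2588, so ∠GBN = 75°.

Therefore, the measure of angle ∠GBN = 75°.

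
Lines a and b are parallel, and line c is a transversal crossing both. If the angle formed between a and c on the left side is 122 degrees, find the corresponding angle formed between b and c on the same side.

When a transversal crosses parallel lines, angles in the same position at each intersection are called corresponding angles.
These are always equal, so the answer is 122 degrees.

122 degrees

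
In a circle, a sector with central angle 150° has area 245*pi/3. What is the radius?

Sector area A = πr² × θ/360, so r² = 360A / (πθ).
r² = 360 × 245*pi/3 / (π × 150)
r² = 196
r = 14

14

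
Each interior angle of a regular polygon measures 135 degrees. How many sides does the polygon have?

The exterior angle is the supplement of the interior angle: 180 - 135 = 45 degrees.
Since the exterior angles of any convex polygon sum to 360 degrees, the number of sides is 360 / 45 = 8.

8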